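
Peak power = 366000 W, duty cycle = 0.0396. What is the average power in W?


P_avg = 366000 * 0.0396 = 14493.6 W

14493.6 W


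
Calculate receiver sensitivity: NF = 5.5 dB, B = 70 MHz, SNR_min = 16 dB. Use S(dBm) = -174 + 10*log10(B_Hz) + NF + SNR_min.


10*log10(70000000.0) = 78.45
S = -174 + 78.45 + 5.5 + 16 = -74.0 dBm

-74.0 dBm


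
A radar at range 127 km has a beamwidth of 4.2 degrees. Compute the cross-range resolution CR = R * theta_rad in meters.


BW_rad = 0.073303829
CR = 127000 * 0.073303829 = 9309.6 m

9309.6 m


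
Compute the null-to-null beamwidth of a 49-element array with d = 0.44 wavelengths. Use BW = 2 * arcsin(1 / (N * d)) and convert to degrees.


1/(N*d) = 1/(49*0.44) = 0.046382
BW = 2*arcsin(0.046382) = 5.3 degrees

5.3 degrees


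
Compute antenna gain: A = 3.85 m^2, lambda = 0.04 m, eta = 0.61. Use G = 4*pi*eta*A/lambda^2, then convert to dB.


G_linear = 4*pi*0.61*3.85/0.04^2 = 18445.08
G_dB = 10*log10(18445.08) = 42.7 dB

42.7 dB


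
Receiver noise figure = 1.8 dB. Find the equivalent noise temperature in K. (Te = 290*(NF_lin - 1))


NF_lin = 10^(1.8/10) = 1.513561
Te = 290 * (1.513561 - 1) = 148.9 K

148.9 K


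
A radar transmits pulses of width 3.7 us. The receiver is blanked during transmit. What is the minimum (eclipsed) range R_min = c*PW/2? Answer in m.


R_min = 3e8 * 3.7e-6 / 2 = 555.0 m

555.0 m


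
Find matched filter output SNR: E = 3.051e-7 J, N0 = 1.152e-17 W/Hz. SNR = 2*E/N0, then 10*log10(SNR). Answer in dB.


SNR_lin = 2 * 3.051e-7 / 1.152e-17 = 5.297e10
SNR_dB = 10*log10(5.297e10) = 107.2 dB

107.2 dB


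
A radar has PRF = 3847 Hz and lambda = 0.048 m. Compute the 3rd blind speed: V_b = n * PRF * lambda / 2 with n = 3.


V_blind = 3 * 3847 * 0.048 / 2 = 277.0 m/s

277.0 m/s


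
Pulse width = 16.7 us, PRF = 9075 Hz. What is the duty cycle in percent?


DC = 16.7e-6 * 9075 * 100 = 15.16%

15.16%


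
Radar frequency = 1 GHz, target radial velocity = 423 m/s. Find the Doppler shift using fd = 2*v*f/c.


fd = 2 * 423 * 1000000000.0 / 3e8 = 2820.0 Hz

2820.0 Hz


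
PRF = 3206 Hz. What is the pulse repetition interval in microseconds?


PRI = 1/3206 = 0.0003119152 s = 311.9 us

311.9 us


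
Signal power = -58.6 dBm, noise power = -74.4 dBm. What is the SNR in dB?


SNR = -58.6 - (-74.4) = 15.8 dB

15.8 dB


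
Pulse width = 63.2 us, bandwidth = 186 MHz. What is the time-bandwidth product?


TBP = 63.2 * 186 = 11755.2

11755.2


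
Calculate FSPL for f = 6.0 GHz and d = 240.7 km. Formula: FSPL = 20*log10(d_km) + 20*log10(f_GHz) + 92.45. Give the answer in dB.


20*log10(240.7) = 47.63
20*log10(6.0) = 15.56
FSPL = 155.6 dB

155.6 dB


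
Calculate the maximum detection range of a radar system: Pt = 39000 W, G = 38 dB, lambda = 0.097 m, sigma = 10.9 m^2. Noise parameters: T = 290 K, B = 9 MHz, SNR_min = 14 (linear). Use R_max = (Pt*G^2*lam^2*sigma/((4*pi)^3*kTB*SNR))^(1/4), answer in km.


G_lin = 10^(38/10) = 6309.573445
R^4 = 39000 * 6309.573445^2 * 0.097^2 * 10.9 / ((4*pi)^3 * 1.38e-23 * 290 * 9000000.0 * 14)
R^4 = 1.59132e20 m^4
R_max = (1.59132e20)^(1/4) = 112315.4 m = 112.3 km

112.3 km


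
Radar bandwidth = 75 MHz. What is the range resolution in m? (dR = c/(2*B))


dR = 3e8 / (2 * 75000000.0) = 2.0 m

2.0 m


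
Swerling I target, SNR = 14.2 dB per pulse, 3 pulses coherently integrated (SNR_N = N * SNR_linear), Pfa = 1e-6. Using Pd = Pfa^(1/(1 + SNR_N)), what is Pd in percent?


SNR_lin = 10^(14.2/10) = 26.30268
SNR_N = 3 * 26.30268 = 78.90804
1/(1 + SNR_N) = 1/79.90804 = 0.0125144
Pd = (1e-6)^0.0125144 = 0.84123
Pd = 84.1%

84.1%


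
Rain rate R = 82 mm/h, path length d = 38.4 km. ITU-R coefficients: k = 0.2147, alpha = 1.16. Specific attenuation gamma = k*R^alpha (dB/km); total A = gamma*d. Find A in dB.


gamma = 0.2147 * 82^1.16 = 35.633306 dB/km
A = 35.633306 * 38.4 = 1368.32 dB

1368.32 dB


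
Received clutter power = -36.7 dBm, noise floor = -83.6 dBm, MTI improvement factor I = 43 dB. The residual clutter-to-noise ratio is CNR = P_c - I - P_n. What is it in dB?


CNR = -36.7 - 43 - (-83.6) = 3.9 dB

3.9 dB


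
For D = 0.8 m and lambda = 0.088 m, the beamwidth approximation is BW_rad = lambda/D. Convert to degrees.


BW_rad = 0.088 / 0.8 = 0.11
BW_deg = 6.3 degrees

6.3 degrees


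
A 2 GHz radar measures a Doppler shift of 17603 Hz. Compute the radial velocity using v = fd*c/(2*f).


v = 17603 * 3e8 / (2 * 2000000000.0) = 1320.2 m/s

1320.2 m/s


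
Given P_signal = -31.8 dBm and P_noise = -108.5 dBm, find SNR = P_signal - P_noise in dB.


SNR = -31.8 - (-108.5) = 76.7 dB

76.7 dB


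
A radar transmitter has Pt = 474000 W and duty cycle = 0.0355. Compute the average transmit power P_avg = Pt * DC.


P_avg = 474000 * 0.0355 = 16827.0 W

16827.0 W


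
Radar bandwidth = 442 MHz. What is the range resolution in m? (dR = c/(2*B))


dR = 3e8 / (2 * 442000000.0) = 0.34 m

0.34 m


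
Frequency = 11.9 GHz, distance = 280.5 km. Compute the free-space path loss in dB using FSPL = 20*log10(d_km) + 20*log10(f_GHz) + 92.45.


20*log10(280.5) = 48.96
20*log10(11.9) = 21.51
FSPL = 162.9 dB

162.9 dB


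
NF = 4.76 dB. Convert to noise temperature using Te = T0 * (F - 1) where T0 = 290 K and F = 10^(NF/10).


NF_lin = 10^(4.76/10) = 2.992265
Te = 290 * (2.992265 - 1) = 577.8 K

577.8 K


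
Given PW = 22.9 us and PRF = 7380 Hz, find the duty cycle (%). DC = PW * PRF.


DC = 22.9e-6 * 7380 * 100 = 16.9%

16.9%


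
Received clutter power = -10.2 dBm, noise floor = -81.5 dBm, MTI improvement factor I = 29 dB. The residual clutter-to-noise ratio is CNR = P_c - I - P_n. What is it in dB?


CNR = -10.2 - 29 - (-81.5) = 42.3 dB

42.3 dB


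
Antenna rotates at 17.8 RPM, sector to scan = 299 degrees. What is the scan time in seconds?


t = 299 / (17.8 * 360) * 60 = 2.8 s

2.8 s


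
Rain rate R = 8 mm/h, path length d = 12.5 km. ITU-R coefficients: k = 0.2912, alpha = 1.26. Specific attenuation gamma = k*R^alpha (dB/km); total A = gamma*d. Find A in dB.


gamma = 0.2912 * 8^1.26 = 4.000228 dB/km
A = 4.000228 * 12.5 = 50.0 dB

50.0 dB


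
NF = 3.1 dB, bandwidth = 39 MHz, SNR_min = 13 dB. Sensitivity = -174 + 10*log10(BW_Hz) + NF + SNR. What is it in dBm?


10*log10(39000000.0) = 75.91
S = -174 + 75.91 + 3.1 + 13 = -82.0 dBm

-82.0 dBm


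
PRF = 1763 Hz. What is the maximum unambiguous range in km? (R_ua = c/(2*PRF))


R_ua = 3e8 / (2 * 1763) = 85082.2 m = 85.1 km

85.1 km


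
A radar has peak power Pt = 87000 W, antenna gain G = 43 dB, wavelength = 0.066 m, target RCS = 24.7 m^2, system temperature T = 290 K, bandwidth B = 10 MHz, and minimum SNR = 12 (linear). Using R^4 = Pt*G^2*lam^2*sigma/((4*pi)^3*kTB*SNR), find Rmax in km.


G_lin = 10^(43/10) = 19952.62315
R^4 = 87000 * 19952.62315^2 * 0.066^2 * 24.7 / ((4*pi)^3 * 1.38e-23 * 290 * 10000000.0 * 12)
R^4 = 3.91035e21 m^4
R_max = (3.91035e21)^(1/4) = 250065.6 m = 250.1 km

250.1 km


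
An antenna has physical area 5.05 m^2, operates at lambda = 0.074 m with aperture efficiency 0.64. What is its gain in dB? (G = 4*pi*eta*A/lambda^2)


G_linear = 4*pi*0.64*5.05/0.074^2 = 7416.82
G_dB = 10*log10(7416.82) = 38.7 dB

38.7 dB


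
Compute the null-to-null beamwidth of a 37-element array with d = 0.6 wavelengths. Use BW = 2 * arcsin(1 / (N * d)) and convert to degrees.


1/(N*d) = 1/(37*0.6) = 0.045045
BW = 2*arcsin(0.045045) = 5.2 degrees

5.2 degrees


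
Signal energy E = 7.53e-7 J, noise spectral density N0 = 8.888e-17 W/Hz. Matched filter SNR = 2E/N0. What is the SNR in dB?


SNR_lin = 2 * 7.53e-7 / 8.888e-17 = 1.694e10
SNR_dB = 10*log10(1.694e10) = 102.3 dB

102.3 dB


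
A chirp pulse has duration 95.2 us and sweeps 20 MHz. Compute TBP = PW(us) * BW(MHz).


TBP = 95.2 * 20 = 1904.0

1904.0


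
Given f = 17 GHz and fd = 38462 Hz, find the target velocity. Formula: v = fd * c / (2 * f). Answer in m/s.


v = 38462 * 3e8 / (2 * 17000000000.0) = 339.4 m/s

339.4 m/s


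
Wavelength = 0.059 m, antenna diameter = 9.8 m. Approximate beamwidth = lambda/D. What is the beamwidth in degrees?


BW_rad = 0.059 / 9.8 = 0.00602
BW_deg = 0.34 degrees

0.34 degrees


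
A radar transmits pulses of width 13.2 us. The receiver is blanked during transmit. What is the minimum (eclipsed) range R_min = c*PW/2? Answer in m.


R_min = 3e8 * 13.2e-6 / 2 = 1980.0 m

1980.0 m


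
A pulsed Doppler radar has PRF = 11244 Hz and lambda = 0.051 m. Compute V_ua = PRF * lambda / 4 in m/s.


V_ua = 11244 * 0.051 / 4 = 143.4 m/s

143.4 m/s


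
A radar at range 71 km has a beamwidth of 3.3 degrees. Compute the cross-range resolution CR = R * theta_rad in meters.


BW_rad = 0.057595865
CR = 71000 * 0.057595865 = 4089.3 m

4089.3 m


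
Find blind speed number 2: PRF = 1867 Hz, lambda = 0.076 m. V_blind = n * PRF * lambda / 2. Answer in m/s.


V_blind = 2 * 1867 * 0.076 / 2 = 141.9 m/s

141.9 m/s


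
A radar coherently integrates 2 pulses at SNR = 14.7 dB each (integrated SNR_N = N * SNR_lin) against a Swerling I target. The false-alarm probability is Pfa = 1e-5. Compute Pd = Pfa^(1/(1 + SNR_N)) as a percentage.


SNR_lin = 10^(14.7/10) = 29.51209
SNR_N = 2 * 29.51209 = 59.02418
1/(1 + SNR_N) = 1/60.02418 = 0.01666
Pd = (1e-5)^0.01666 = 0.82547
Pd = 82.5%

82.5%


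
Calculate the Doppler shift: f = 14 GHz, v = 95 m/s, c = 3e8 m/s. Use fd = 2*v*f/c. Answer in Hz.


fd = 2 * 95 * 14000000000.0 / 3e8 = 8866.7 Hz

8866.7 Hz


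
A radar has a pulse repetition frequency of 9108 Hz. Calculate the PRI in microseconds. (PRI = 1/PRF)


PRI = 1/9108 = 0.0001097936 s = 109.8 us

109.8 us


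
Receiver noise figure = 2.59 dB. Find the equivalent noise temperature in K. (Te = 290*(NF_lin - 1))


NF_lin = 10^(2.59/10) = 1.815516
Te = 290 * (1.815516 - 1) = 236.5 K

236.5 K


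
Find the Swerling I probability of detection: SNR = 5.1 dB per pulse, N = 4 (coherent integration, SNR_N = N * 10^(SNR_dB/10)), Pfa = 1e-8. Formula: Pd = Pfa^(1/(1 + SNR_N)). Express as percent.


SNR_lin = 10^(5.1/10) = 3.23594
SNR_N = 4 * 3.23594 = 12.94376
1/(1 + SNR_N) = 1/13.94376 = 0.0717167
Pd = (1e-8)^0.0717167 = 0.26685
Pd = 26.7%

26.7%


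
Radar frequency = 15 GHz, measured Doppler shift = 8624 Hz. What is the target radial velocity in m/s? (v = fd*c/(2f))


v = 8624 * 3e8 / (2 * 15000000000.0) = 86.2 m/s

86.2 m/s


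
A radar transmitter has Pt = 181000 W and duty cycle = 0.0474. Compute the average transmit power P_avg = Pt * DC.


P_avg = 181000 * 0.0474 = 8579.4 W

8579.4 W


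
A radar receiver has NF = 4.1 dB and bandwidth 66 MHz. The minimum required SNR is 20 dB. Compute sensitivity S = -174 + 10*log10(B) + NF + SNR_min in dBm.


10*log10(66000000.0) = 78.2
S = -174 + 78.2 + 4.1 + 20 = -71.7 dBm

-71.7 dBm


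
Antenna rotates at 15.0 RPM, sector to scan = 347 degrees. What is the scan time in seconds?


t = 347 / (15.0 * 360) * 60 = 3.86 s

3.86 s


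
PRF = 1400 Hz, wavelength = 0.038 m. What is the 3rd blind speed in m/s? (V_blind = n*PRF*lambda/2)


V_blind = 3 * 1400 * 0.038 / 2 = 79.8 m/s

79.8 m/s


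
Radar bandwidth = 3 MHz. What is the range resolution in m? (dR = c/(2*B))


dR = 3e8 / (2 * 3000000.0) = 50.0 m

50.0 m


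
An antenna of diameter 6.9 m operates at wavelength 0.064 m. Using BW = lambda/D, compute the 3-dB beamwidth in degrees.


BW_rad = 0.064 / 6.9 = 0.009275
BW_deg = 0.53 degrees

0.53 degrees


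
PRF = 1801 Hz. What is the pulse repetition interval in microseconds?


PRI = 1/1801 = 0.0005552471 s = 555.2 us

555.2 us


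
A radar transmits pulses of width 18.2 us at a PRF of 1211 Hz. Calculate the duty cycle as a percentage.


DC = 18.2e-6 * 1211 * 100 = 2.2%

2.2%


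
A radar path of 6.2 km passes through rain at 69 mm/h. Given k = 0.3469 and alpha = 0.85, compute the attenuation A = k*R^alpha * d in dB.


gamma = 0.3469 * 69^0.85 = 12.683118 dB/km
A = 12.683118 * 6.2 = 78.64 dB

78.64 dB


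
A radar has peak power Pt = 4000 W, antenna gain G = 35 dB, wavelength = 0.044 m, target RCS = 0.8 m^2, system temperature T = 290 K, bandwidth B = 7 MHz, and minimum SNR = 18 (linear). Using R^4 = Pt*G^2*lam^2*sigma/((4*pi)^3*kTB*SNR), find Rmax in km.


G_lin = 10^(35/10) = 3162.27766
R^4 = 4000 * 3162.27766^2 * 0.044^2 * 0.8 / ((4*pi)^3 * 1.38e-23 * 290 * 7000000.0 * 18)
R^4 = 6.19125e16 m^4
R_max = (6.19125e16)^(1/4) = 15774.1 m = 15.8 km

15.8 km


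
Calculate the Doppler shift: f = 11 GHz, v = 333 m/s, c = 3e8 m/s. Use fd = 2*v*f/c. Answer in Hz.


fd = 2 * 333 * 11000000000.0 / 3e8 = 24420.0 Hz

24420.0 Hz


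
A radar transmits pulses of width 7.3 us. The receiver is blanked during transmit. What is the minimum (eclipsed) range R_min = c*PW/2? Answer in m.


R_min = 3e8 * 7.3e-6 / 2 = 1095.0 m

1095.0 m


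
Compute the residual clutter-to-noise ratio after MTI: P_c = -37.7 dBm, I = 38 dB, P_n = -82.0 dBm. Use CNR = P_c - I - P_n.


CNR = -37.7 - 38 - (-82.0) = 6.3 dB

6.3 dB


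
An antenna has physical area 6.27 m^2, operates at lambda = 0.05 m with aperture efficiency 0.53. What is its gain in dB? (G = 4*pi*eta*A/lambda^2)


G_linear = 4*pi*0.53*6.27/0.05^2 = 16703.72
G_dB = 10*log10(16703.72) = 42.2 dB

42.2 dB


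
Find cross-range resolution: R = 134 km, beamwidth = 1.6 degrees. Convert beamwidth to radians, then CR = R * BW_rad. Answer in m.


BW_rad = 0.027925268
CR = 134000 * 0.027925268 = 3742.0 m

3742.0 m


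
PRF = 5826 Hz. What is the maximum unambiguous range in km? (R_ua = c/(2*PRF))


R_ua = 3e8 / (2 * 5826) = 25746.7 m = 25.7 km

25.7 km


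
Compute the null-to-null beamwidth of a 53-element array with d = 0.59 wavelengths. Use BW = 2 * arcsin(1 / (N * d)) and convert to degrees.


1/(N*d) = 1/(53*0.59) = 0.03198
BW = 2*arcsin(0.03198) = 3.7 degrees

3.7 degrees


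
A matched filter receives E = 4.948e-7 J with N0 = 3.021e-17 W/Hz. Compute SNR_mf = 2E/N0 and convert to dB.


SNR_lin = 2 * 4.948e-7 / 3.021e-17 = 3.276e10
SNR_dB = 10*log10(3.276e10) = 105.2 dB

105.2 dB


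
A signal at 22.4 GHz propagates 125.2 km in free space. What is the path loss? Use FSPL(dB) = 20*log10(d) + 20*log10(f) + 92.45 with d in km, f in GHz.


20*log10(125.2) = 41.95
20*log10(22.4) = 27.0
FSPL = 161.4 dB

161.4 dB


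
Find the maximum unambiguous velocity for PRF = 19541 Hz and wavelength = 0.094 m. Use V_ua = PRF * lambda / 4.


V_ua = 19541 * 0.094 / 4 = 459.2 m/s

459.2 m/s


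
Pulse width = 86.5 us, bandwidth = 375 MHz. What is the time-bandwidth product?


TBP = 86.5 * 375 = 32437.5

32437.5


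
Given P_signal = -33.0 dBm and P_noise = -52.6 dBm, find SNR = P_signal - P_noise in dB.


SNR = -33.0 - (-52.6) = 19.6 dB

19.6 dB


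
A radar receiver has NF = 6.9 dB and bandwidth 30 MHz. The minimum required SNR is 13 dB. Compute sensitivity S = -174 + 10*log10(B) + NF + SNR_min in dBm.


10*log10(30000000.0) = 74.77
S = -174 + 74.77 + 6.9 + 13 = -79.3 dBm

-79.3 dBm


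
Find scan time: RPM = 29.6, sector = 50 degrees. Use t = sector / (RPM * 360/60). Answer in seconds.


t = 50 / (29.6 * 360) * 60 = 0.28 s

0.28 s


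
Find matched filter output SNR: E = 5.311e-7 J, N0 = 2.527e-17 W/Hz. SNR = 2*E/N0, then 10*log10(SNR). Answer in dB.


SNR_lin = 2 * 5.311e-7 / 2.527e-17 = 4.203e10
SNR_dB = 10*log10(4.203e10) = 106.2 dB

106.2 dB


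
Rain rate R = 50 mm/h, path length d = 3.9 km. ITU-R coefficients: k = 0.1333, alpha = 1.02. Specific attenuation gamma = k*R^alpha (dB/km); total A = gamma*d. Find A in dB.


gamma = 0.1333 * 50^1.02 = 7.207415 dB/km
A = 7.207415 * 3.9 = 28.11 dB

28.11 dB


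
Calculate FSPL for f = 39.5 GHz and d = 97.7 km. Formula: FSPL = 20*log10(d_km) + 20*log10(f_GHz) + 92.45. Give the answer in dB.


20*log10(97.7) = 39.8
20*log10(39.5) = 31.93
FSPL = 164.2 dB

164.2 dB


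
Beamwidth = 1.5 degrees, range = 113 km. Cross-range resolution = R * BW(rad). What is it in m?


BW_rad = 0.026179939
CR = 113000 * 0.026179939 = 2958.3 m

2958.3 m


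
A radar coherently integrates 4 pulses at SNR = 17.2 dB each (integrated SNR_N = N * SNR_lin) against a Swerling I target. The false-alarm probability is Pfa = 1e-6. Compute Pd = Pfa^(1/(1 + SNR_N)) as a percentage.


SNR_lin = 10^(17.2/10) = 52.48075
SNR_N = 4 * 52.48075 = 209.923
1/(1 + SNR_N) = 1/210.923 = 0.0047411
Pd = (1e-6)^0.0047411 = 0.9366
Pd = 93.7%

93.7%


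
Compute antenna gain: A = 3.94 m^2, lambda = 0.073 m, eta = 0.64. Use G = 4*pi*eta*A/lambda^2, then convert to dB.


G_linear = 4*pi*0.64*3.94/0.073^2 = 5946.21
G_dB = 10*log10(5946.21) = 37.7 dB

37.7 dB


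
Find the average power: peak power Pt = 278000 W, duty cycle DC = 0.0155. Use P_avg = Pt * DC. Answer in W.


P_avg = 278000 * 0.0155 = 4309.0 W

4309.0 W


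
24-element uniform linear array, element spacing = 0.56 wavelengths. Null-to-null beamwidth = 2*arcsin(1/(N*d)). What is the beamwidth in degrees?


1/(N*d) = 1/(24*0.56) = 0.074405
BW = 2*arcsin(0.074405) = 8.5 degrees

8.5 degrees


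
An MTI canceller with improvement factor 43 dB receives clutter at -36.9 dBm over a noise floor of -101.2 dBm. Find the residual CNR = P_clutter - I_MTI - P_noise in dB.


CNR = -36.9 - 43 - (-101.2) = 21.3 dB

21.3 dB


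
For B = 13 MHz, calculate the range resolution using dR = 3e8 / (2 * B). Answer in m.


dR = 3e8 / (2 * 13000000.0) = 11.54 m

11.54 m


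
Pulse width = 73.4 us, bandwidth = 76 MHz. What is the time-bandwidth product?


TBP = 73.4 * 76 = 5578.4

5578.4


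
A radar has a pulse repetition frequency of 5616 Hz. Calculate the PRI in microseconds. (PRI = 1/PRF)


PRI = 1/5616 = 0.0001780627 s = 178.1 us

178.1 us


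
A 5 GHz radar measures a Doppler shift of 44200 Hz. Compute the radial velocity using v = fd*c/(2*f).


v = 44200 * 3e8 / (2 * 5000000000.0) = 1326.0 m/s

1326.0 m/s


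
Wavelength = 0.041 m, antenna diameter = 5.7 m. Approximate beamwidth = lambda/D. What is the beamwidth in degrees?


BW_rad = 0.041 / 5.7 = 0.007193
BW_deg = 0.41 degrees

0.41 degrees


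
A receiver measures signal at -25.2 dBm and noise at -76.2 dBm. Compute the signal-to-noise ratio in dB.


SNR = -25.2 - (-76.2) = 51.0 dB

51.0 dB


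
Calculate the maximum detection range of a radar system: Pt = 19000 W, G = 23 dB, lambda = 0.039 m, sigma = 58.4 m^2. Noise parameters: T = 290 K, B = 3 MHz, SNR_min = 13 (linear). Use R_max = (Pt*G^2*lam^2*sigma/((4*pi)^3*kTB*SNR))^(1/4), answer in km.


G_lin = 10^(23/10) = 199.526231
R^4 = 19000 * 199.526231^2 * 0.039^2 * 58.4 / ((4*pi)^3 * 1.38e-23 * 290 * 3000000.0 * 13)
R^4 = 2.16932e17 m^4
R_max = (2.16932e17)^(1/4) = 21581.5 m = 21.6 km

21.6 km


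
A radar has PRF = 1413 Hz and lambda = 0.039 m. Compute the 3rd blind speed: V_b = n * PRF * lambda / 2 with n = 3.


V_blind = 3 * 1413 * 0.039 / 2 = 82.7 m/s

82.7 m/s


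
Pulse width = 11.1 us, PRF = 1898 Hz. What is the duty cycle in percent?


DC = 11.1e-6 * 1898 * 100 = 2.11%

2.11%


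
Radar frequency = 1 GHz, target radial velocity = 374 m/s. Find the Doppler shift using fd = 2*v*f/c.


fd = 2 * 374 * 1000000000.0 / 3e8 = 2493.3 Hz

2493.3 Hz


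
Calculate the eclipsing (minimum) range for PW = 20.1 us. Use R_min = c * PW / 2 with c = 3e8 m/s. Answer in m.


R_min = 3e8 * 20.1e-6 / 2 = 3015.0 m

3015.0 m


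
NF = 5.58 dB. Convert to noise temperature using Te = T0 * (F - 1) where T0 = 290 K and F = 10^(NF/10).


NF_lin = 10^(5.58/10) = 3.614099
Te = 290 * (3.614099 - 1) = 758.1 K

758.1 K


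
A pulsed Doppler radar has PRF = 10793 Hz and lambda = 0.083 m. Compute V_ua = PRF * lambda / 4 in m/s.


V_ua = 10793 * 0.083 / 4 = 224.0 m/s

224.0 m/s


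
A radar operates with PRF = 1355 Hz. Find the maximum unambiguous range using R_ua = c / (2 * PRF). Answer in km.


R_ua = 3e8 / (2 * 1355) = 110701.1 m = 110.7 km

110.7 km


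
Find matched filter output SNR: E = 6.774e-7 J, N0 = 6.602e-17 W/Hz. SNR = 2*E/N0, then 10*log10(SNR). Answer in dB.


SNR_lin = 2 * 6.774e-7 / 6.602e-17 = 2.052e10
SNR_dB = 10*log10(2.052e10) = 103.1 dB

103.1 dB


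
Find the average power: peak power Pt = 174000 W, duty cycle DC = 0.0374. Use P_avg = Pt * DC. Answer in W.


P_avg = 174000 * 0.0374 = 6507.6 W

6507.6 W


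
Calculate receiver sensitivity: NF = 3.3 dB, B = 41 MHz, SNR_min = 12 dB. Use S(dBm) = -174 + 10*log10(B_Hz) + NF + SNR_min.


10*log10(41000000.0) = 76.13
S = -174 + 76.13 + 3.3 + 12 = -82.6 dBm

-82.6 dBm


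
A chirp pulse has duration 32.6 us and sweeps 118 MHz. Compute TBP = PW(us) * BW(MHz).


TBP = 32.6 * 118 = 3846.8

3846.8


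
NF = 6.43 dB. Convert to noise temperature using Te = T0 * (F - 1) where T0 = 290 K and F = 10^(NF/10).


NF_lin = 10^(6.43/10) = 4.395416
Te = 290 * (4.395416 - 1) = 984.7 K

984.7 K


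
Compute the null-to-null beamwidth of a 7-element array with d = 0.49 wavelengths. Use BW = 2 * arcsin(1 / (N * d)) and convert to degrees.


1/(N*d) = 1/(7*0.49) = 0.291545
BW = 2*arcsin(0.291545) = 33.9 degrees

33.9 degrees


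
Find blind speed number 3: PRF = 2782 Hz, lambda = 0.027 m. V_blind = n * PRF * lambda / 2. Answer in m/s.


V_blind = 3 * 2782 * 0.027 / 2 = 112.7 m/s

112.7 m/s


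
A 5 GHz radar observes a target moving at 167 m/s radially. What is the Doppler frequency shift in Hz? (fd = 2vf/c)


fd = 2 * 167 * 5000000000.0 / 3e8 = 5566.7 Hz

5566.7 Hz


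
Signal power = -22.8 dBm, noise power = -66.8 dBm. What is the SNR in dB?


SNR = -22.8 - (-66.8) = 44.0 dB

44.0 dB


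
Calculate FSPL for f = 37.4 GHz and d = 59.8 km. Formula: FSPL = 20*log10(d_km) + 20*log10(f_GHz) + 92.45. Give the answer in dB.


20*log10(59.8) = 35.53
20*log10(37.4) = 31.46
FSPL = 159.4 dB

159.4 dB


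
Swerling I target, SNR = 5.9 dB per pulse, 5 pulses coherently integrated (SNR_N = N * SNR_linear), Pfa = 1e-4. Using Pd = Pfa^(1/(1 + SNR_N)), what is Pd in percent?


SNR_lin = 10^(5.9/10) = 3.89045
SNR_N = 5 * 3.89045 = 19.45225
1/(1 + SNR_N) = 1/20.45225 = 0.0488944
Pd = (1e-4)^0.0488944 = 0.63742
Pd = 63.7%

63.7%


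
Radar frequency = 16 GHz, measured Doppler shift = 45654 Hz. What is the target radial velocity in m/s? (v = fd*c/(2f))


v = 45654 * 3e8 / (2 * 16000000000.0) = 428.0 m/s

428.0 m/s


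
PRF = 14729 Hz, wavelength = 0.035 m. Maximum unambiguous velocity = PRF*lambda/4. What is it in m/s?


V_ua = 14729 * 0.035 / 4 = 128.9 m/s

128.9 m/s


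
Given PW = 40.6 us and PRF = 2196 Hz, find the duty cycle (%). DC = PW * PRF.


DC = 40.6e-6 * 2196 * 100 = 8.92%

8.92%


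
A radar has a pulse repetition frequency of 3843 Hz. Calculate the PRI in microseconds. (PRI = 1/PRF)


PRI = 1/3843 = 0.0002602134 s = 260.2 us

260.2 us


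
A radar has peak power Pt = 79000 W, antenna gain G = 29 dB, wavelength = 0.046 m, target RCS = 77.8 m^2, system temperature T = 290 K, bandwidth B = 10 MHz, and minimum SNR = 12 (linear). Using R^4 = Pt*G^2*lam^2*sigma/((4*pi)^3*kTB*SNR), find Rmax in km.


G_lin = 10^(29/10) = 794.328235
R^4 = 79000 * 794.328235^2 * 0.046^2 * 77.8 / ((4*pi)^3 * 1.38e-23 * 290 * 10000000.0 * 12)
R^4 = 8.61062e18 m^4
R_max = (8.61062e18)^(1/4) = 54170.0 m = 54.2 km

54.2 km


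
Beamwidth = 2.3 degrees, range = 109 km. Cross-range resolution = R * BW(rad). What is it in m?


BW_rad = 0.040142573
CR = 109000 * 0.040142573 = 4375.5 m

4375.5 m


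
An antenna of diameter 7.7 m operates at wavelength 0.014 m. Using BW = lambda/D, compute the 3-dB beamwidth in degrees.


BW_rad = 0.014 / 7.7 = 0.001818
BW_deg = 0.1 degrees

0.1 degrees


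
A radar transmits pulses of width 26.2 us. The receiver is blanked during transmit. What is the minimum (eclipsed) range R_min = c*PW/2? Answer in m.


R_min = 3e8 * 26.2e-6 / 2 = 3930.0 m

3930.0 m


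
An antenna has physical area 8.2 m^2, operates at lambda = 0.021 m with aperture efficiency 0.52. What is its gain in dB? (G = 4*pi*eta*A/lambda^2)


G_linear = 4*pi*0.52*8.2/0.021^2 = 121503.41
G_dB = 10*log10(121503.41) = 50.8 dB

50.8 dB


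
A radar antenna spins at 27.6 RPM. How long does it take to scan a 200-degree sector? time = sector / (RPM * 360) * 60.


t = 200 / (27.6 * 360) * 60 = 1.21 s

1.21 s


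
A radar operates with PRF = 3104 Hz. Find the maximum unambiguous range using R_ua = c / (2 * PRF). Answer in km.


R_ua = 3e8 / (2 * 3104) = 48324.7 m = 48.3 km

48.3 km


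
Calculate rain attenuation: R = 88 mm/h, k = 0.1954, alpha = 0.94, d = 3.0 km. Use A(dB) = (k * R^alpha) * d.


gamma = 0.1954 * 88^0.94 = 13.144324 dB/km
A = 13.144324 * 3.0 = 39.43 dB

39.43 dB


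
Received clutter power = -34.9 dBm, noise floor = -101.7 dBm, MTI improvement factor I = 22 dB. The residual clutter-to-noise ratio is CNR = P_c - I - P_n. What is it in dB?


CNR = -34.9 - 22 - (-101.7) = 44.8 dB

44.8 dB


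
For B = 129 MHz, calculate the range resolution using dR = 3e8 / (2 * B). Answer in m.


dR = 3e8 / (2 * 129000000.0) = 1.16 m

1.16 m


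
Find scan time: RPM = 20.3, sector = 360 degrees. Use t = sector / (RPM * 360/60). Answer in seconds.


t = 360 / (20.3 * 360) * 60 = 2.96 s

2.96 s


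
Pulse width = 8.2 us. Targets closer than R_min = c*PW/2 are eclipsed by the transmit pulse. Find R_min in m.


R_min = 3e8 * 8.2e-6 / 2 = 1230.0 m

1230.0 m


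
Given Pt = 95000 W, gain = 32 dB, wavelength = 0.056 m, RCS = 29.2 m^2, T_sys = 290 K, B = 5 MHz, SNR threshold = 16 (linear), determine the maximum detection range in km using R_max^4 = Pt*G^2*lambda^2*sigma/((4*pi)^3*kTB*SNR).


G_lin = 10^(32/10) = 1584.893192
R^4 = 95000 * 1584.893192^2 * 0.056^2 * 29.2 / ((4*pi)^3 * 1.38e-23 * 290 * 5000000.0 * 16)
R^4 = 3.43943e19 m^4
R_max = (3.43943e19)^(1/4) = 76581.1 m = 76.6 km

76.6 km


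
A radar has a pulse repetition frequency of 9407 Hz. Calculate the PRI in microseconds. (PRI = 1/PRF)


PRI = 1/9407 = 0.0001063038 s = 106.3 us

106.3 us


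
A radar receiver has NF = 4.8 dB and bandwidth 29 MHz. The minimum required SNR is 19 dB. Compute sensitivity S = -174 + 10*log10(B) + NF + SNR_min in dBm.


10*log10(29000000.0) = 74.62
S = -174 + 74.62 + 4.8 + 19 = -75.6 dBm

-75.6 dBm


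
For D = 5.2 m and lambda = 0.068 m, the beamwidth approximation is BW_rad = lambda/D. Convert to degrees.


BW_rad = 0.068 / 5.2 = 0.013077
BW_deg = 0.75 degrees

0.75 degrees


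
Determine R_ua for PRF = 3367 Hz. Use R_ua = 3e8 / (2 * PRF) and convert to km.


R_ua = 3e8 / (2 * 3367) = 44550.0 m = 44.6 km

44.6 km


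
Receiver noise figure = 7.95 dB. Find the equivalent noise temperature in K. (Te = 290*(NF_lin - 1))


NF_lin = 10^(7.95/10) = 6.237348
Te = 290 * (6.237348 - 1) = 1518.8 K

1518.8 K


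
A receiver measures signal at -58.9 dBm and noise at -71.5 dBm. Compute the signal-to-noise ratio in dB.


SNR = -58.9 - (-71.5) = 12.6 dB

12.6 dB


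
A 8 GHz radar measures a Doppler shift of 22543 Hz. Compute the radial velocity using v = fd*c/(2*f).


v = 22543 * 3e8 / (2 * 8000000000.0) = 422.7 m/s

422.7 m/s


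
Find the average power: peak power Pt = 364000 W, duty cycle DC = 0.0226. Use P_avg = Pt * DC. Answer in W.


P_avg = 364000 * 0.0226 = 8226.4 W

8226.4 W


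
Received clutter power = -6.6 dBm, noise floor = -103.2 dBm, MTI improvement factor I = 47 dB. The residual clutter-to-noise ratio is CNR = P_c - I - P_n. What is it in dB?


CNR = -6.6 - 47 - (-103.2) = 49.6 dB

49.6 dB


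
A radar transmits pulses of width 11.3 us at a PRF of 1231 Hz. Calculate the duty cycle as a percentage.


DC = 11.3e-6 * 1231 * 100 = 1.39%

1.39%


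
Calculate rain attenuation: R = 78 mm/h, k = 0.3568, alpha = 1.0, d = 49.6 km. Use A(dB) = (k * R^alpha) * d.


gamma = 0.3568 * 78^1.0 = 27.8304 dB/km
A = 27.8304 * 49.6 = 1380.39 dB

1380.39 dB


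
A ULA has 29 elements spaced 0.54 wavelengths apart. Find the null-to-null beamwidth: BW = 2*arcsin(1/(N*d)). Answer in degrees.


1/(N*d) = 1/(29*0.54) = 0.063857
BW = 2*arcsin(0.063857) = 7.3 degrees

7.3 degrees


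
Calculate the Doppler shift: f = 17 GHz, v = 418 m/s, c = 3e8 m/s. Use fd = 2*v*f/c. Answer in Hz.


fd = 2 * 418 * 17000000000.0 / 3e8 = 47373.3 Hz

47373.3 Hz


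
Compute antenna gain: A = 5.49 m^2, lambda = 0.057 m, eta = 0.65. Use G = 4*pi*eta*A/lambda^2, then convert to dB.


G_linear = 4*pi*0.65*5.49/0.057^2 = 13802.12
G_dB = 10*log10(13802.12) = 41.4 dB

41.4 dB


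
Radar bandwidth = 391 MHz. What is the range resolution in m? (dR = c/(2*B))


dR = 3e8 / (2 * 391000000.0) = 0.38 m

0.38 m


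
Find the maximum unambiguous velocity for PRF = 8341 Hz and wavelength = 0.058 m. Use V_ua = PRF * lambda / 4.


V_ua = 8341 * 0.058 / 4 = 120.9 m/s

120.9 m/s


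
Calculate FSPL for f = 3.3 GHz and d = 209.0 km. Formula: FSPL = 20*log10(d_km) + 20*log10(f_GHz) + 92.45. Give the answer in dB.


20*log10(209.0) = 46.4
20*log10(3.3) = 10.37
FSPL = 149.2 dB

149.2 dB


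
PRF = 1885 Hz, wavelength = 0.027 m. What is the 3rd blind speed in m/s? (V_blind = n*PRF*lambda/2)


V_blind = 3 * 1885 * 0.027 / 2 = 76.3 m/s

76.3 m/s


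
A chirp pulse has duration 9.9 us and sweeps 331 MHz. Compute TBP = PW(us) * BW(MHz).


TBP = 9.9 * 331 = 3276.9

3276.9


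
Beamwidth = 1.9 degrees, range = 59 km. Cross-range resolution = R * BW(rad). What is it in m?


BW_rad = 0.033161256
CR = 59000 * 0.033161256 = 1956.5 m

1956.5 m


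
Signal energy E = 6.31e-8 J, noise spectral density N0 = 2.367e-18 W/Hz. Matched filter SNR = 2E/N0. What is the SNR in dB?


SNR_lin = 2 * 6.31e-8 / 2.367e-18 = 5.332e10
SNR_dB = 10*log10(5.332e10) = 107.3 dB

107.3 dB


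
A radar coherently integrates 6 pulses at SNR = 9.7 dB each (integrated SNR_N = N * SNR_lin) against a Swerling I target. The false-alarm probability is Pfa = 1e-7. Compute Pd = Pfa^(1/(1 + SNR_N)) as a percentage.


SNR_lin = 10^(9.7/10) = 9.33254
SNR_N = 6 * 9.33254 = 55.99524
1/(1 + SNR_N) = 1/56.99524 = 0.0175453
Pd = (1e-7)^0.0175453 = 0.75367
Pd = 75.4%

75.4%


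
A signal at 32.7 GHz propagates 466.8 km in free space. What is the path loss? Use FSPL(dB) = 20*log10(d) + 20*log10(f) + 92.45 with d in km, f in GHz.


20*log10(466.8) = 53.38
20*log10(32.7) = 30.29
FSPL = 176.1 dB

176.1 dB


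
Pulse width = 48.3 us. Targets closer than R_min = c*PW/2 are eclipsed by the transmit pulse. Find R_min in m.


R_min = 3e8 * 48.3e-6 / 2 = 7245.0 m

7245.0 m


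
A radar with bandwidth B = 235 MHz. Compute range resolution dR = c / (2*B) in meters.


dR = 3e8 / (2 * 235000000.0) = 0.64 m

0.64 m


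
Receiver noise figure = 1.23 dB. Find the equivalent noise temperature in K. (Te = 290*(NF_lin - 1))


NF_lin = 10^(1.23/10) = 1.327394
Te = 290 * (1.327394 - 1) = 94.9 K

94.9 K


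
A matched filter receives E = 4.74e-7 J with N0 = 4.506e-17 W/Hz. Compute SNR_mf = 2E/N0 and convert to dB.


SNR_lin = 2 * 4.74e-7 / 4.506e-17 = 2.104e10
SNR_dB = 10*log10(2.104e10) = 103.2 dB

103.2 dB


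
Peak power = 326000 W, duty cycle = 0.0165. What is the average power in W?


P_avg = 326000 * 0.0165 = 5379.0 W

5379.0 W


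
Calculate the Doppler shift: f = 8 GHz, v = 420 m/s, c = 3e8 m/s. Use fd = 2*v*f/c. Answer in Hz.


fd = 2 * 420 * 8000000000.0 / 3e8 = 22400.0 Hz

22400.0 Hz


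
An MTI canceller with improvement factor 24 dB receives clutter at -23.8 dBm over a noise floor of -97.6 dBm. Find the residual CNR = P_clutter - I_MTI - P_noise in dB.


CNR = -23.8 - 24 - (-97.6) = 49.8 dB

49.8 dB


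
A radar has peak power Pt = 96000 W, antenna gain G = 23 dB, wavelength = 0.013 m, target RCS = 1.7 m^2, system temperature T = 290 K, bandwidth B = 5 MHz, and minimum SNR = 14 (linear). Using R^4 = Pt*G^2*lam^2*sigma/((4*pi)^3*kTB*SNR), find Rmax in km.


G_lin = 10^(23/10) = 199.526231
R^4 = 96000 * 199.526231^2 * 0.013^2 * 1.7 / ((4*pi)^3 * 1.38e-23 * 290 * 5000000.0 * 14)
R^4 = 1.97516e15 m^4
R_max = (1.97516e15)^(1/4) = 6666.5 m = 6.7 km

6.7 km


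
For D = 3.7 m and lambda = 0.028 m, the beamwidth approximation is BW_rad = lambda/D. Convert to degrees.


BW_rad = 0.028 / 3.7 = 0.007568
BW_deg = 0.43 degrees

0.43 degrees


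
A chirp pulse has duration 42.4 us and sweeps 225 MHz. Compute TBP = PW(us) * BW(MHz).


TBP = 42.4 * 225 = 9540.0

9540.0


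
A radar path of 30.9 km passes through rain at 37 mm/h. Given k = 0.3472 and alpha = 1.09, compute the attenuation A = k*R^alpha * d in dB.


gamma = 0.3472 * 37^1.09 = 17.779502 dB/km
A = 17.779502 * 30.9 = 549.39 dB

549.39 dB


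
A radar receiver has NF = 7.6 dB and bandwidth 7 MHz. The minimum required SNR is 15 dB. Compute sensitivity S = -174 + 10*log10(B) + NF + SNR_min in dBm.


10*log10(7000000.0) = 68.45
S = -174 + 68.45 + 7.6 + 15 = -82.9 dBm

-82.9 dBm


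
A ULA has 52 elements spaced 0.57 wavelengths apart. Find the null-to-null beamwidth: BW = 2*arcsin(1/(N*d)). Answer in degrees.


1/(N*d) = 1/(52*0.57) = 0.033738
BW = 2*arcsin(0.033738) = 3.9 degrees

3.9 degrees


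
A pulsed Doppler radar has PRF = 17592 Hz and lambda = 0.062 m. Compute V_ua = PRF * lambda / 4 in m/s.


V_ua = 17592 * 0.062 / 4 = 272.7 m/s

272.7 m/s


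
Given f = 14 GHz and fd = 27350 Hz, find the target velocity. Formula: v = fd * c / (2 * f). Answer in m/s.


v = 27350 * 3e8 / (2 * 14000000000.0) = 293.0 m/s

293.0 m/s


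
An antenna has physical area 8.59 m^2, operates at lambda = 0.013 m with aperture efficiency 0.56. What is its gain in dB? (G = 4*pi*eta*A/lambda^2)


G_linear = 4*pi*0.56*8.59/0.013^2 = 357687.98
G_dB = 10*log10(357687.98) = 55.5 dB

55.5 dB


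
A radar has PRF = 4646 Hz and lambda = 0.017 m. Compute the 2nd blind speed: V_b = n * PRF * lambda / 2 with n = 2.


V_blind = 2 * 4646 * 0.017 / 2 = 79.0 m/s

79.0 m/s


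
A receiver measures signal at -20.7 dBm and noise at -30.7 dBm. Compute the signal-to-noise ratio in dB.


SNR = -20.7 - (-30.7) = 10.0 dB

10.0 dB


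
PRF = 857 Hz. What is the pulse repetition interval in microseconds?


PRI = 1/857 = 0.0011668611 s = 1166.9 us

1166.9 us


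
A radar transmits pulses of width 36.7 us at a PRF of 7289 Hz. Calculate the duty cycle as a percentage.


DC = 36.7e-6 * 7289 * 100 = 26.75%

26.75%


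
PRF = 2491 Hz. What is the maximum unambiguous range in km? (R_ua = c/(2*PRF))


R_ua = 3e8 / (2 * 2491) = 60216.8 m = 60.2 km

60.2 km


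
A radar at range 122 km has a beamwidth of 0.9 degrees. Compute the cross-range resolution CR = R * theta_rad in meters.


BW_rad = 0.015707963
CR = 122000 * 0.015707963 = 1916.4 m

1916.4 m


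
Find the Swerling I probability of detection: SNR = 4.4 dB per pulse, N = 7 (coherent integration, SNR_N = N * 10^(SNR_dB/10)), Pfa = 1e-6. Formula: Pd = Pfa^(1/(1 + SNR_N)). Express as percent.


SNR_lin = 10^(4.4/10) = 2.75423
SNR_N = 7 * 2.75423 = 19.27961
1/(1 + SNR_N) = 1/20.27961 = 0.0493106
Pd = (1e-6)^0.0493106 = 0.50598
Pd = 50.6%

50.6%


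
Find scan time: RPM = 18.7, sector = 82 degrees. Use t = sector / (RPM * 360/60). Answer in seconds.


t = 82 / (18.7 * 360) * 60 = 0.73 s

0.73 s


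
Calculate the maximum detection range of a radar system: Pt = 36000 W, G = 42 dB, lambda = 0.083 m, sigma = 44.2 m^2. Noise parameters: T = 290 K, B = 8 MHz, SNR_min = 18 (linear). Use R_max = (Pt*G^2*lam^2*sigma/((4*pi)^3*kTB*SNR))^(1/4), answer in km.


G_lin = 10^(42/10) = 15848.931925
R^4 = 36000 * 15848.931925^2 * 0.083^2 * 44.2 / ((4*pi)^3 * 1.38e-23 * 290 * 8000000.0 * 18)
R^4 = 2.40775e21 m^4
R_max = (2.40775e21)^(1/4) = 221514.9 m = 221.5 km

221.5 km


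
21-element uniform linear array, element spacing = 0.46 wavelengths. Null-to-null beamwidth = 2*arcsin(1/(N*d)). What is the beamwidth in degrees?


1/(N*d) = 1/(21*0.46) = 0.10352
BW = 2*arcsin(0.10352) = 11.9 degrees

11.9 degrees


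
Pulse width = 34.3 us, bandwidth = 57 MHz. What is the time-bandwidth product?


TBP = 34.3 * 57 = 1955.1

1955.1


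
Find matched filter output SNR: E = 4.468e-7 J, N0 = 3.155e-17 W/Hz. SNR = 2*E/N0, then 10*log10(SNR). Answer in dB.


SNR_lin = 2 * 4.468e-7 / 3.155e-17 = 2.832e10
SNR_dB = 10*log10(2.832e10) = 104.5 dB

104.5 dB


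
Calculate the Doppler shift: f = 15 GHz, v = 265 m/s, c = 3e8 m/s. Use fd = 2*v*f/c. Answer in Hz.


fd = 2 * 265 * 15000000000.0 / 3e8 = 26500.0 Hz

26500.0 Hz


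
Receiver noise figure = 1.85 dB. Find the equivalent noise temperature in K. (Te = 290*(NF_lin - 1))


NF_lin = 10^(1.85/10) = 1.531087
Te = 290 * (1.531087 - 1) = 154.0 K

154.0 K


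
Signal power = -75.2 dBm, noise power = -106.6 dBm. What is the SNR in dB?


SNR = -75.2 - (-106.6) = 31.4 dB

31.4 dB


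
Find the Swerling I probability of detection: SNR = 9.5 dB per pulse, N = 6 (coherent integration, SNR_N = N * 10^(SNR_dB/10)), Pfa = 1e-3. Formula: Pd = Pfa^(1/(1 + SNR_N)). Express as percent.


SNR_lin = 10^(9.5/10) = 8.91251
SNR_N = 6 * 8.91251 = 53.47506
1/(1 + SNR_N) = 1/54.47506 = 0.018357
Pd = (1e-3)^0.018357 = 0.8809
Pd = 88.1%

88.1%


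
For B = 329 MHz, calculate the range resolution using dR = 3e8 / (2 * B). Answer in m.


dR = 3e8 / (2 * 329000000.0) = 0.46 m

0.46 m


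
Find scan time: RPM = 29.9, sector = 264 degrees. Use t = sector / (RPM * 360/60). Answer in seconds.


t = 264 / (29.9 * 360) * 60 = 1.47 s

1.47 s


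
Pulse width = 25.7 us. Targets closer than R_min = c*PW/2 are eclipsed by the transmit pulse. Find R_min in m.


R_min = 3e8 * 25.7e-6 / 2 = 3855.0 m

3855.0 m


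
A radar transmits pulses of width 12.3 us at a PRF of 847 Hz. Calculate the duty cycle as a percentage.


DC = 12.3e-6 * 847 * 100 = 1.04%

1.04%


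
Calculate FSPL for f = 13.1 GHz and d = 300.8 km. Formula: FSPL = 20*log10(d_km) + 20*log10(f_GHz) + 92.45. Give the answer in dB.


20*log10(300.8) = 49.57
20*log10(13.1) = 22.35
FSPL = 164.4 dB

164.4 dB


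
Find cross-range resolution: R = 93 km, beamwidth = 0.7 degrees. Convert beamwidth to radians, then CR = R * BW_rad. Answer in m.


BW_rad = 0.012217305
CR = 93000 * 0.012217305 = 1136.2 m

1136.2 m


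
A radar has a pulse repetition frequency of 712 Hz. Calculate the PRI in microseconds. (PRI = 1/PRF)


PRI = 1/712 = 0.0014044944 s = 1404.5 us

1404.5 us


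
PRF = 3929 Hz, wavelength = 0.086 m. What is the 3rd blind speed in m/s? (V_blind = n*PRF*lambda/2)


V_blind = 3 * 3929 * 0.086 / 2 = 506.8 m/s

506.8 m/s


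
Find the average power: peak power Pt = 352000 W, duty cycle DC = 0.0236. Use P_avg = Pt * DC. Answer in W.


P_avg = 352000 * 0.0236 = 8307.2 W

8307.2 W


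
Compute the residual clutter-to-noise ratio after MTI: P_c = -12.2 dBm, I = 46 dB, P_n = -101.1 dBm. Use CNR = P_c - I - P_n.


CNR = -12.2 - 46 - (-101.1) = 42.9 dB

42.9 dB


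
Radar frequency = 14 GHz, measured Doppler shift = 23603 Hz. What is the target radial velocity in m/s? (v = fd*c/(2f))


v = 23603 * 3e8 / (2 * 14000000000.0) = 252.9 m/s

252.9 m/s


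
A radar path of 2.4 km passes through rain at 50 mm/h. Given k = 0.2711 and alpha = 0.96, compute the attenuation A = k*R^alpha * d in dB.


gamma = 0.2711 * 50^0.96 = 11.591529 dB/km
A = 11.591529 * 2.4 = 27.82 dB

27.82 dB


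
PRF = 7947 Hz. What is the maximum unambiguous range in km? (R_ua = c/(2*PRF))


R_ua = 3e8 / (2 * 7947) = 18875.0 m = 18.9 km

18.9 km


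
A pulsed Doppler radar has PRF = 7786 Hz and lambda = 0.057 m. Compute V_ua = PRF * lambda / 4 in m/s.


V_ua = 7786 * 0.057 / 4 = 111.0 m/s

111.0 m/s
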